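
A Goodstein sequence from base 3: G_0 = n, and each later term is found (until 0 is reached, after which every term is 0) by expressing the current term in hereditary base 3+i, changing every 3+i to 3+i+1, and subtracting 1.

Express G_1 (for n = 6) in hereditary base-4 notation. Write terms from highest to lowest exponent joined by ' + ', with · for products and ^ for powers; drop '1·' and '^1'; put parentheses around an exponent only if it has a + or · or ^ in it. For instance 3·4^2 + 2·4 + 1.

4 + 3

i=0: 6 = 2·3 (b=3); 3→4: 2·4 = 8; 8−1 = 7
i=1: 7 = 4 + 3 (b=4); 4→5: 5 + 3 = 8; 8−1 = 7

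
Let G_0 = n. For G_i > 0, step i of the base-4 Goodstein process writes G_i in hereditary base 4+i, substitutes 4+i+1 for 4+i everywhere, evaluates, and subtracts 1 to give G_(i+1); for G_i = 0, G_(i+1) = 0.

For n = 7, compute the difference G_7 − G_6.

-1

i=0: 7 = 4 + 3 (b=4); 4→5: 5 + 3 = 8; 8−1 = 7
i=1: 7 = 5 + 2 (b=5); 5→6: 6 + 2 = 8; 8−1 = 7
i=2: 7 = 6 + 1 (b=6); 6→7: 7 + 1 = 8; 8−1 = 7
i=3: 7 = 7 (b=7); 7→8: 8 = 8; 8−1 = 7
i=4: 7 = 7 (b=8); 8→9: 7 = 7; 7−1 = 6
i=5: 6 = 6 (b=9); 9→10: 6 = 6; 6−1 = 5
i=6: 5 = 5 (b=10); 10→11: 5 = 5; 5−1 = 4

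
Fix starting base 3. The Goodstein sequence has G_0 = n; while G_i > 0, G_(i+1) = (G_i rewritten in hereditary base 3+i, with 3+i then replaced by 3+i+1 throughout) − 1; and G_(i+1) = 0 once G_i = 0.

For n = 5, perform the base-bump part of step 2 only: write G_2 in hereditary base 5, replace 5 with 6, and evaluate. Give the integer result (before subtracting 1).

i=0: 5 = 3 + 2 (b=3); 3→4: 4 + 2 = 6; 6−1 = 5
i=1: 5 = 4 + 1 (b=4); 4→5: 5 + 1 = 6; 6−1 = 5
i=2: 5 = 5 (b=5); 5→6: 6 = 6; 6−1 = 5

6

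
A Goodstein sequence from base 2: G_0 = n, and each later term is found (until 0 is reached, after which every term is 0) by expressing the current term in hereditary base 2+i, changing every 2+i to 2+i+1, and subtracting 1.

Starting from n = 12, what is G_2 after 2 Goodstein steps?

base 2: 12 = 2^(2 + 1) + 2^2; at 3: 3^(3 + 1) + 3^3 = 108; next = 107
base 3: 107 = 3^(3 + 1) + 2·3^2 + 2·3 + 2; at 4: 4^(4 + 1) + 2·4^2 + 2·4 + 2 = 1066; next = 1065
base 4: 1065 = 4^(4 + 1) + 2·4^2 + 2·4 + 1; at 5: 5^(5 + 1) + 2·5^2 + 2·5 + 1 = 15686; next = 15685

1065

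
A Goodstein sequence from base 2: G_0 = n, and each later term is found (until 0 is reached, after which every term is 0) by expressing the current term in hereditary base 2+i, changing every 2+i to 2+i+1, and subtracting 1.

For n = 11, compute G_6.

11 —HB2→ 2^(2 + 1) + 2 + 1 —bump→ 3^(3 + 1) + 3 + 1 = 85 —(−1)→ 84
84 —HB3→ 3^(3 + 1) + 3 —bump→ 4^(4 + 1) + 4 = 1028 —(−1)→ 1027
1027 —HB4→ 4^(4 + 1) + 3 —bump→ 5^(5 + 1) + 3 = 15628 —(−1)→ 15627
15627 —HB5→ 5^(5 + 1) + 2 —bump→ 6^(6 + 1) + 2 = 279938 —(−1)→ 279937
279937 —HB6→ 6^(6 + 1) + 1 —bump→ 7^(7 + 1) + 1 = 5764802 —(−1)→ 5764801
5764801 —HB7→ 7^(7 + 1) —bump→ 8^(8 + 1) = 134217728 —(−1)→ 134217727

134217727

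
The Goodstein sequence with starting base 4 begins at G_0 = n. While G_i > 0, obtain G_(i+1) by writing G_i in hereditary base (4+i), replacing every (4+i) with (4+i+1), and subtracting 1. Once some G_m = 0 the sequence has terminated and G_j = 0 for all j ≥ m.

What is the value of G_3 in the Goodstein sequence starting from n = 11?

14

base 4: 11 = 2·4 + 3; at 5: 2·5 + 3 = 13; next = 12
base 5: 12 = 2·5 + 2; at 6: 2·6 + 2 = 14; next = 13
base 6: 13 = 2·6 + 1; at 7: 2·7 + 1 = 15; next = 14
base 7: 14 = 2·7; at 8: 2·8 = 16; next = 15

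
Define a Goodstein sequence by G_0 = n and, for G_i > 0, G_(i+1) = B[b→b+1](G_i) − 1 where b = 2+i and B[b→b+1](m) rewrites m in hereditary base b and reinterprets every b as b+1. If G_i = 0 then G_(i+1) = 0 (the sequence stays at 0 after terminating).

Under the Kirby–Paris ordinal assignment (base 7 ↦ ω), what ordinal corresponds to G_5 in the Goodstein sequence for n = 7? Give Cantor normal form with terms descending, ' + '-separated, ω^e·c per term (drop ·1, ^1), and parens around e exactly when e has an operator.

G_0 = 7. HB_2(7) = 2^2 + 2 + 1. Bump = 31. G_1 = 30.
G_1 = 30. HB_3(30) = 3^3 + 3. Bump = 260. G_2 = 259.
G_2 = 259. HB_4(259) = 4^4 + 3. Bump = 3128. G_3 = 3127.
G_3 = 3127. HB_5(3127) = 5^5 + 2. Bump = 46658. G_4 = 46657.
G_4 = 46657. HB_6(46657) = 6^6 + 1. Bump = 823544. G_5 = 823543.
G_5 = 823543. HB_7(823543) = 7^7. Bump = 16777216. G_6 = 16777215.

ω^ω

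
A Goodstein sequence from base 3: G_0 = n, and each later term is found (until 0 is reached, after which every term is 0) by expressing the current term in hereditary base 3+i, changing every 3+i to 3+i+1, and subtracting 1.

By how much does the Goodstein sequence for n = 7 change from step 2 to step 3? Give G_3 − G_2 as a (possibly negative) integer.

0

i=0: 7 = 2·3 + 1 (b=3); 3→4: 2·4 + 1 = 9; 9−1 = 8
i=1: 8 = 2·4 (b=4); 4→5: 2·5 = 10; 10−1 = 9
i=2: 9 = 5 + 4 (b=5); 5→6: 6 + 4 = 10; 10−1 = 9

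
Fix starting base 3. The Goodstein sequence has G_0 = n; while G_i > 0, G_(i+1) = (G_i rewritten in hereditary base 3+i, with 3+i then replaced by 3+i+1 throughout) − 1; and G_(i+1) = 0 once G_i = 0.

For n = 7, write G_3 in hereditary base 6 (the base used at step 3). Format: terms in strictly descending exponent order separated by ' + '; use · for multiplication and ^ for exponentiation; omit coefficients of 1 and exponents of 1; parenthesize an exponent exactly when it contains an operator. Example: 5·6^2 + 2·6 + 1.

step 0: 7 = 2·3 + 1; sub 4 for 3: 2·4 + 1; = 9; G_1 = 9−1 = 8
step 1: 8 = 2·4; sub 5 for 4: 2·5; = 10; G_2 = 10−1 = 9
step 2: 9 = 5 + 4; sub 6 for 5: 6 + 4; = 10; G_3 = 10−1 = 9
step 3: 9 = 6 + 3; sub 7 for 6: 7 + 3; = 10; G_4 = 10−1 = 9

6 + 3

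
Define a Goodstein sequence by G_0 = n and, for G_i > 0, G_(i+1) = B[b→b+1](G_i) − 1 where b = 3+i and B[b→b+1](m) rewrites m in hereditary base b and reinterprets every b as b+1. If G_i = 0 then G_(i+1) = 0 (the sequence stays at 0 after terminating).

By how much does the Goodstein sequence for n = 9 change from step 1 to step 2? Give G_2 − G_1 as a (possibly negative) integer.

2

9 —HB3→ 3^2 —bump→ 4^2 = 16 —(−1)→ 15
15 —HB4→ 3·4 + 3 —bump→ 3·5 + 3 = 18 —(−1)→ 17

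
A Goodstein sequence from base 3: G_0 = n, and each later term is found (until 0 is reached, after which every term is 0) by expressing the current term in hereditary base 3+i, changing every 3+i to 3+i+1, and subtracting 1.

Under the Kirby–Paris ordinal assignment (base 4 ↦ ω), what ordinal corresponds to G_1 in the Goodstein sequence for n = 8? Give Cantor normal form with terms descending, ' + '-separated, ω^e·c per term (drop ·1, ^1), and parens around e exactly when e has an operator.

G_0=8  [base 3] 2·3 + 2  →[3↦4]→  2·4 + 2 = 10  −1 ⇒ G_1=9
G_1=9  [base 4] 2·4 + 1  →[4↦5]→  2·5 + 1 = 11  −1 ⇒ G_2=10

ω·2 + 1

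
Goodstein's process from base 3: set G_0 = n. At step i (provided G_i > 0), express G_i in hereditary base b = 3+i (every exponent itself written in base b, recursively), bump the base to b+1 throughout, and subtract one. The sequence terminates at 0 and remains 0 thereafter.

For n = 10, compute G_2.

[0] 10 ≡ 3^2 + 1 (base 3). Lift 4: 17. −1: 16.
[1] 16 ≡ 4^2 (base 4). Lift 5: 25. −1: 24.

24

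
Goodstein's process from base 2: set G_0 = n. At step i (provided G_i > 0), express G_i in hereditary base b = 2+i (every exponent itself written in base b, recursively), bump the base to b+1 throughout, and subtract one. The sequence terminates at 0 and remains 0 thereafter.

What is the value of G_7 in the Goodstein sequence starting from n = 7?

37665879

i=0: 7 = 2^2 + 2 + 1 (b=2); 2→3: 3^3 + 3 + 1 = 31; 31−1 = 30
i=1: 30 = 3^3 + 3 (b=3); 3→4: 4^4 + 4 = 260; 260−1 = 259
i=2: 259 = 4^4 + 3 (b=4); 4→5: 5^5 + 3 = 3128; 3128−1 = 3127
i=3: 3127 = 5^5 + 2 (b=5); 5→6: 6^6 + 2 = 46658; 46658−1 = 46657
i=4: 46657 = 6^6 + 1 (b=6); 6→7: 7^7 + 1 = 823544; 823544−1 = 823543
i=5: 823543 = 7^7 (b=7); 7→8: 8^8 = 16777216; 16777216−1 = 16777215
i=6: 16777215 = 7·8^7 + 7·8^6 + 7·8^5 + 7·8^4 + 7·8^3 + 7·8^2 + 7·8 + 7 (b=8); 8→9: 7·9^7 + 7·9^6 + 7·9^5 + 7·9^4 + 7·9^3 + 7·9^2 + 7·9 + 7 = 37665880; 37665880−1 = 37665879
i=7: 37665879 = 7·9^7 + 7·9^6 + 7·9^5 + 7·9^4 + 7·9^3 + 7·9^2 + 7·9 + 6 (b=9); 9→10: 7·10^7 + 7·10^6 + 7·10^5 + 7·10^4 + 7·10^3 + 7·10^2 + 7·10 + 6 = 77777776; 77777776−1 = 77777775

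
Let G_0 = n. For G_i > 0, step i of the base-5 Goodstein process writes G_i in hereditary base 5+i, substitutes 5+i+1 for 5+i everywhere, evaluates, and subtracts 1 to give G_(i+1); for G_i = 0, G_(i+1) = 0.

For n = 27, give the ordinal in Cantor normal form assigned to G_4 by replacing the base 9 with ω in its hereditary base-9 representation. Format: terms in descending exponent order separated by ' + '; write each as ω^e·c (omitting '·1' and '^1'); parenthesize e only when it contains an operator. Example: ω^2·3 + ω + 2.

[0] 27 ≡ 5^2 + 2 (base 5). Lift 6: 38. −1: 37.
[1] 37 ≡ 6^2 + 1 (base 6). Lift 7: 50. −1: 49.
[2] 49 ≡ 7^2 (base 7). Lift 8: 64. −1: 63.
[3] 63 ≡ 7·8 + 7 (base 8). Lift 9: 70. −1: 69.
[4] 69 ≡ 7·9 + 6 (base 9). Lift 10: 76. −1: 75.

ω·7 + 6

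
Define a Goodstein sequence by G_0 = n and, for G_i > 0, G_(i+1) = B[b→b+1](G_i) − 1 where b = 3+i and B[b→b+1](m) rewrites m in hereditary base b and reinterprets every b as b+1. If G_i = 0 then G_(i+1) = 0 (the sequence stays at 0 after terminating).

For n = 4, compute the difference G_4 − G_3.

(0) 4|_3 = 3 + 1 ↦ 4 + 1|_4 = 5 ⇒ 4
(1) 4|_4 = 4 ↦ 5|_5 = 5 ⇒ 4
(2) 4|_5 = 4 ↦ 4|_6 = 4 ⇒ 3
(3) 3|_6 = 3 ↦ 3|_7 = 3 ⇒ 2

-1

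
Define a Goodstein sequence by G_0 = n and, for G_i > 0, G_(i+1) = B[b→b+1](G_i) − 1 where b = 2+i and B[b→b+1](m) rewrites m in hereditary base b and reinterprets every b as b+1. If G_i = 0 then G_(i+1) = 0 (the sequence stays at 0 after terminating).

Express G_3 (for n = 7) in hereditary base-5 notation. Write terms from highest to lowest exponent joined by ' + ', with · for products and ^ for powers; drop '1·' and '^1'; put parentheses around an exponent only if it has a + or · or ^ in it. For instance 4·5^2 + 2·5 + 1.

G_0=7  [base 2] 2^2 + 2 + 1  →[2↦3]→  3^3 + 3 + 1 = 31  −1 ⇒ G_1=30
G_1=30  [base 3] 3^3 + 3  →[3↦4]→  4^4 + 4 = 260  −1 ⇒ G_2=259
G_2=259  [base 4] 4^4 + 3  →[4↦5]→  5^5 + 3 = 3128  −1 ⇒ G_3=3127

5^5 + 2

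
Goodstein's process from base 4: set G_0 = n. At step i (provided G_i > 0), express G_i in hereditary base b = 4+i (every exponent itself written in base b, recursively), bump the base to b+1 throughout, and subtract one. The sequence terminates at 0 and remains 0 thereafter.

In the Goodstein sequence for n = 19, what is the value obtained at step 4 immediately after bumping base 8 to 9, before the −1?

base 4: 19 = 4^2 + 3; at 5: 5^2 + 3 = 28; next = 27
base 5: 27 = 5^2 + 2; at 6: 6^2 + 2 = 38; next = 37
base 6: 37 = 6^2 + 1; at 7: 7^2 + 1 = 50; next = 49
base 7: 49 = 7^2; at 8: 8^2 = 64; next = 63

70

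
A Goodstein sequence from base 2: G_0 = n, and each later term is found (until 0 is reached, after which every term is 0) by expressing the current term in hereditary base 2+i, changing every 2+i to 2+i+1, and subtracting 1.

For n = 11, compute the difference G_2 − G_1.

step 0: 11 = 2^(2 + 1) + 2 + 1; sub 3 for 2: 3^(3 + 1) + 3 + 1; = 85; G_1 = 85−1 = 84
step 1: 84 = 3^(3 + 1) + 3; sub 4 for 3: 4^(4 + 1) + 4; = 1028; G_2 = 1028−1 = 1027

943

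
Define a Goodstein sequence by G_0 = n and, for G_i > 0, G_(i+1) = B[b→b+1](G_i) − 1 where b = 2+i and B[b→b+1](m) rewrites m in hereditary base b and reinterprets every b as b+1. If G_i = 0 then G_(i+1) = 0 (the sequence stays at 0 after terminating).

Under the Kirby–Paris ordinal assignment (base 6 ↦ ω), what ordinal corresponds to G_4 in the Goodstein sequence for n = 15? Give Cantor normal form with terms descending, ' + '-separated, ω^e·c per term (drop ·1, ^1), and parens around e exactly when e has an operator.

ω^(ω + 1) + ω^ω + 1

base 2: 15 = 2^(2 + 1) + 2^2 + 2 + 1; at 3: 3^(3 + 1) + 3^3 + 3 + 1 = 112; next = 111
base 3: 111 = 3^(3 + 1) + 3^3 + 3; at 4: 4^(4 + 1) + 4^4 + 4 = 1284; next = 1283
base 4: 1283 = 4^(4 + 1) + 4^4 + 3; at 5: 5^(5 + 1) + 5^5 + 3 = 18753; next = 18752
base 5: 18752 = 5^(5 + 1) + 5^5 + 2; at 6: 6^(6 + 1) + 6^6 + 2 = 326594; next = 326593
base 6: 326593 = 6^(6 + 1) + 6^6 + 1; at 7: 7^(7 + 1) + 7^7 + 1 = 6588345; next = 6588344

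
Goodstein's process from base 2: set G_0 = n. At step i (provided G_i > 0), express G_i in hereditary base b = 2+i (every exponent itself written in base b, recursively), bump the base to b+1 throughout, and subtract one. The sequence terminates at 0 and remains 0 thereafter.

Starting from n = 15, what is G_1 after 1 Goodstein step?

G_0 = 15. HB_2(15) = 2^(2 + 1) + 2^2 + 2 + 1. Bump = 112. G_1 = 111.
G_1 = 111. HB_3(111) = 3^(3 + 1) + 3^3 + 3. Bump = 1284. G_2 = 1283.

111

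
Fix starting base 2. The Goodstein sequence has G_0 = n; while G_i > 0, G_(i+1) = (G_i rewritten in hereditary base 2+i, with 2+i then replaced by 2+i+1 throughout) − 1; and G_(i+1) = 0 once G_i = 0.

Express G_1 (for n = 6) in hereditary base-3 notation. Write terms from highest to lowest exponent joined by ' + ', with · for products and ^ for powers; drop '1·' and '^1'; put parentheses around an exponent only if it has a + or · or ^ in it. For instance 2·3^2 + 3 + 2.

base 2: 6 = 2^2 + 2; at 3: 3^3 + 3 = 30; next = 29
base 3: 29 = 3^3 + 2; at 4: 4^4 + 2 = 258; next = 257

3^3 + 2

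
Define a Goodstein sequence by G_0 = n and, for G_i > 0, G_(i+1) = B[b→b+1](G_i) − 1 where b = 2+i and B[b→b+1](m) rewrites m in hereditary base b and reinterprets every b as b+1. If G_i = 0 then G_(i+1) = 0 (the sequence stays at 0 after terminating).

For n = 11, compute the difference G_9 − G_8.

i=0: 11 = 2^(2 + 1) + 2 + 1 (b=2); 2→3: 3^(3 + 1) + 3 + 1 = 85; 85−1 = 84
i=1: 84 = 3^(3 + 1) + 3 (b=3); 3→4: 4^(4 + 1) + 4 = 1028; 1028−1 = 1027
i=2: 1027 = 4^(4 + 1) + 3 (b=4); 4→5: 5^(5 + 1) + 3 = 15628; 15628−1 = 15627
i=3: 15627 = 5^(5 + 1) + 2 (b=5); 5→6: 6^(6 + 1) + 2 = 279938; 279938−1 = 279937
i=4: 279937 = 6^(6 + 1) + 1 (b=6); 6→7: 7^(7 + 1) + 1 = 5764802; 5764802−1 = 5764801
i=5: 5764801 = 7^(7 + 1) (b=7); 7→8: 8^(8 + 1) = 134217728; 134217728−1 = 134217727
i=6: 134217727 = 7·8^8 + 7·8^7 + 7·8^6 + 7·8^5 + 7·8^4 + 7·8^3 + 7·8^2 + 7·8 + 7 (b=8); 8→9: 7·9^9 + 7·9^7 + 7·9^6 + 7·9^5 + 7·9^4 + 7·9^3 + 7·9^2 + 7·9 + 7 = 2749609303; 2749609303−1 = 2749609302
i=7: 2749609302 = 7·9^9 + 7·9^7 + 7·9^6 + 7·9^5 + 7·9^4 + 7·9^3 + 7·9^2 + 7·9 + 6 (b=9); 9→10: 7·10^10 + 7·10^7 + 7·10^6 + 7·10^5 + 7·10^4 + 7·10^3 + 7·10^2 + 7·10 + 6 = 70077777776; 70077777776−1 = 70077777775
i=8: 70077777775 = 7·10^10 + 7·10^7 + 7·10^6 + 7·10^5 + 7·10^4 + 7·10^3 + 7·10^2 + 7·10 + 5 (b=10); 10→11: 7·11^11 + 7·11^7 + 7·11^6 + 7·11^5 + 7·11^4 + 7·11^3 + 7·11^2 + 7·11 + 5 = 1997331745491; 1997331745491−1 = 1997331745490

1927253967715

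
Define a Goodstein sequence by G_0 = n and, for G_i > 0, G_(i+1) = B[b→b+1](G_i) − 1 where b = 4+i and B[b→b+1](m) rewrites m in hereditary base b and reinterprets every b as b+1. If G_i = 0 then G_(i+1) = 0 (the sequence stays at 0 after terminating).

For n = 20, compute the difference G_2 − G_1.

(0) 20|_4 = 4^2 + 4 ↦ 5^2 + 5|_5 = 30 ⇒ 29
(1) 29|_5 = 5^2 + 4 ↦ 6^2 + 4|_6 = 40 ⇒ 39

10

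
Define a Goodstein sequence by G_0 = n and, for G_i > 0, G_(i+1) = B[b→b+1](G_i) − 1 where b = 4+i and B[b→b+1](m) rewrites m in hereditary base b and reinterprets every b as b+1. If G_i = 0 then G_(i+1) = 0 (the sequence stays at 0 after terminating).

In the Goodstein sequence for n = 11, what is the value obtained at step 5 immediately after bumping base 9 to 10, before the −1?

16

step 0: 11 = 2·4 + 3; sub 5 for 4: 2·5 + 3; = 13; G_1 = 13−1 = 12
step 1: 12 = 2·5 + 2; sub 6 for 5: 2·6 + 2; = 14; G_2 = 14−1 = 13
step 2: 13 = 2·6 + 1; sub 7 for 6: 2·7 + 1; = 15; G_3 = 15−1 = 14
step 3: 14 = 2·7; sub 8 for 7: 2·8; = 16; G_4 = 16−1 = 15
step 4: 15 = 8 + 7; sub 9 for 8: 9 + 7; = 16; G_5 = 16−1 = 15
step 5: 15 = 9 + 6; sub 10 for 9: 10 + 6; = 16; G_6 = 16−1 = 15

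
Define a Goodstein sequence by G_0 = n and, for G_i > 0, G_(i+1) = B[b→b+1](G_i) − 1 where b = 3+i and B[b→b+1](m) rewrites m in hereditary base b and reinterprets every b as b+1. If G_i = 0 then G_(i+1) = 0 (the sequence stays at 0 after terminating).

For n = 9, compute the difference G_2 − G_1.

2

G_0 = 9. HB_3(9) = 3^2. Bump = 16. G_1 = 15.
G_1 = 15. HB_4(15) = 3·4 + 3. Bump = 18. G_2 = 17.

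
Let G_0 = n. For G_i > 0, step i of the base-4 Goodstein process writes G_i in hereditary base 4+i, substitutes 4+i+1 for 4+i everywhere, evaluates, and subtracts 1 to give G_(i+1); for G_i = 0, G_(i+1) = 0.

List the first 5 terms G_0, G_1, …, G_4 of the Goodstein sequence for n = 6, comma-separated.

[0] 6 ≡ 4 + 2 (base 4). Lift 5: 7. −1: 6.
[1] 6 ≡ 5 + 1 (base 5). Lift 6: 7. −1: 6.
[2] 6 ≡ 6 (base 6). Lift 7: 7. −1: 6.
[3] 6 ≡ 6 (base 7). Lift 8: 6. −1: 5.

6, 6, 6, 6, 5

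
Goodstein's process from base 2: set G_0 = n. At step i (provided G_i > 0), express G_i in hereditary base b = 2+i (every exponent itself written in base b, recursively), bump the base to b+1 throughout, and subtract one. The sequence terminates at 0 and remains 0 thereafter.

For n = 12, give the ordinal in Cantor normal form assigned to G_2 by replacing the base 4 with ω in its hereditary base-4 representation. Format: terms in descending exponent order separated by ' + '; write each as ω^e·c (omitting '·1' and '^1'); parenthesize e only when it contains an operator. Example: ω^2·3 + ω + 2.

12 —HB2→ 2^(2 + 1) + 2^2 —bump→ 3^(3 + 1) + 3^3 = 108 —(−1)→ 107
107 —HB3→ 3^(3 + 1) + 2·3^2 + 2·3 + 2 —bump→ 4^(4 + 1) + 2·4^2 + 2·4 + 2 = 1066 —(−1)→ 1065
1065 —HB4→ 4^(4 + 1) + 2·4^2 + 2·4 + 1 —bump→ 5^(5 + 1) + 2·5^2 + 2·5 + 1 = 15686 —(−1)→ 15685

ω^(ω + 1) + ω^2·2 + ω·2 + 1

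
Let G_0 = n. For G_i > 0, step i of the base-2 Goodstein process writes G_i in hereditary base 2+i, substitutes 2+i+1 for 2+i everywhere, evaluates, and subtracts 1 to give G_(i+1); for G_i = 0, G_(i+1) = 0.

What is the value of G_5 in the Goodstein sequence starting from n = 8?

1647195

(0) 8|_2 = 2^(2 + 1) ↦ 3^(3 + 1)|_3 = 81 ⇒ 80
(1) 80|_3 = 2·3^3 + 2·3^2 + 2·3 + 2 ↦ 2·4^4 + 2·4^2 + 2·4 + 2|_4 = 554 ⇒ 553
(2) 553|_4 = 2·4^4 + 2·4^2 + 2·4 + 1 ↦ 2·5^5 + 2·5^2 + 2·5 + 1|_5 = 6311 ⇒ 6310
(3) 6310|_5 = 2·5^5 + 2·5^2 + 2·5 ↦ 2·6^6 + 2·6^2 + 2·6|_6 = 93396 ⇒ 93395
(4) 93395|_6 = 2·6^6 + 2·6^2 + 6 + 5 ↦ 2·7^7 + 2·7^2 + 7 + 5|_7 = 1647196 ⇒ 1647195
(5) 1647195|_7 = 2·7^7 + 2·7^2 + 7 + 4 ↦ 2·8^8 + 2·8^2 + 8 + 4|_8 = 33554572 ⇒ 33554571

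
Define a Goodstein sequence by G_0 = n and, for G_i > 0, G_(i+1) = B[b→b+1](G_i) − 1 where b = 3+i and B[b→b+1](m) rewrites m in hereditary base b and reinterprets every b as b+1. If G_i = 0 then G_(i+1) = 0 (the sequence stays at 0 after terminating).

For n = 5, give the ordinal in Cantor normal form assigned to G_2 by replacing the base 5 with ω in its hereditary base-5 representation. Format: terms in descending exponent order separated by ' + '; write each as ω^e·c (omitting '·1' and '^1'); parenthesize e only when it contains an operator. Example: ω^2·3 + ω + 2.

5 —HB3→ 3 + 2 —bump→ 4 + 2 = 6 —(−1)→ 5
5 —HB4→ 4 + 1 —bump→ 5 + 1 = 6 —(−1)→ 5
5 —HB5→ 5 —bump→ 6 = 6 —(−1)→ 5

ω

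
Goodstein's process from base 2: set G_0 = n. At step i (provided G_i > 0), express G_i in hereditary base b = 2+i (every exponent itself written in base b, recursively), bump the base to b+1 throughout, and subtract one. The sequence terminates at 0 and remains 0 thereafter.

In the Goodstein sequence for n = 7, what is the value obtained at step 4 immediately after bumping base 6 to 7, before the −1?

G_0=7  [base 2] 2^2 + 2 + 1  →[2↦3]→  3^3 + 3 + 1 = 31  −1 ⇒ G_1=30
G_1=30  [base 3] 3^3 + 3  →[3↦4]→  4^4 + 4 = 260  −1 ⇒ G_2=259
G_2=259  [base 4] 4^4 + 3  →[4↦5]→  5^5 + 3 = 3128  −1 ⇒ G_3=3127
G_3=3127  [base 5] 5^5 + 2  →[5↦6]→  6^6 + 2 = 46658  −1 ⇒ G_4=46657
G_4=46657  [base 6] 6^6 + 1  →[6↦7]→  7^7 + 1 = 823544  −1 ⇒ G_5=823543

823544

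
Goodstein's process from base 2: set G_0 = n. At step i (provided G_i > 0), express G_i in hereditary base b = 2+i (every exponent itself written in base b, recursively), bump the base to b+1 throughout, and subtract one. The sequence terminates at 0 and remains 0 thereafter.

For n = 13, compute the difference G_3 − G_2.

14813

G_0 = 13. HB_2(13) = 2^(2 + 1) + 2^2 + 1. Bump = 109. G_1 = 108.
G_1 = 108. HB_3(108) = 3^(3 + 1) + 3^3. Bump = 1280. G_2 = 1279.
G_2 = 1279. HB_4(1279) = 4^(4 + 1) + 3·4^3 + 3·4^2 + 3·4 + 3. Bump = 16093. G_3 = 16092.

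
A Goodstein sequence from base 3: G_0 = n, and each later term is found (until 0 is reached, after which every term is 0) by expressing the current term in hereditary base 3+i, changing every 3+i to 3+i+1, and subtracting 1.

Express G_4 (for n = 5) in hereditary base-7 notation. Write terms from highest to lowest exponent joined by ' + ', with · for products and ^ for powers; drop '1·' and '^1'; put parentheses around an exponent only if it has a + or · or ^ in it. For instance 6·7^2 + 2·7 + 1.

4

base 3: 5 = 3 + 2; at 4: 4 + 2 = 6; next = 5
base 4: 5 = 4 + 1; at 5: 5 + 1 = 6; next = 5
base 5: 5 = 5; at 6: 6 = 6; next = 5
base 6: 5 = 5; at 7: 5 = 5; next = 4
base 7: 4 = 4; at 8: 4 = 4; next = 3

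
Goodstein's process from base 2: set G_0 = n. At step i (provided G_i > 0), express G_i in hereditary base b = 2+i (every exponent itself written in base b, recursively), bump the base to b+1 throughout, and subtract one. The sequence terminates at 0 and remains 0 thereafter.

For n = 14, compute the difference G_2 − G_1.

1171

G_0=14  [base 2] 2^(2 + 1) + 2^2 + 2  →[2↦3]→  3^(3 + 1) + 3^3 + 3 = 111  −1 ⇒ G_1=110
G_1=110  [base 3] 3^(3 + 1) + 3^3 + 2  →[3↦4]→  4^(4 + 1) + 4^4 + 2 = 1282  −1 ⇒ G_2=1281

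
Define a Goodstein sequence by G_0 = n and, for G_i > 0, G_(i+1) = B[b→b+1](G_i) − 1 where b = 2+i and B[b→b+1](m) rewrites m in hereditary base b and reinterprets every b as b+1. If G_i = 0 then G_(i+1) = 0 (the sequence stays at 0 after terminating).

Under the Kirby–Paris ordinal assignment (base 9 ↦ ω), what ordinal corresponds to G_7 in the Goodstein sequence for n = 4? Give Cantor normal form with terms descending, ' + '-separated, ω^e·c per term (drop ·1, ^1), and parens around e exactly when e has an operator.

ω^2·2 + ω + 2

[0] 4 ≡ 2^2 (base 2). Lift 3: 27. −1: 26.
[1] 26 ≡ 2·3^2 + 2·3 + 2 (base 3). Lift 4: 42. −1: 41.
[2] 41 ≡ 2·4^2 + 2·4 + 1 (base 4). Lift 5: 61. −1: 60.
[3] 60 ≡ 2·5^2 + 2·5 (base 5). Lift 6: 84. −1: 83.
[4] 83 ≡ 2·6^2 + 6 + 5 (base 6). Lift 7: 110. −1: 109.
[5] 109 ≡ 2·7^2 + 7 + 4 (base 7). Lift 8: 140. −1: 139.
[6] 139 ≡ 2·8^2 + 8 + 3 (base 8). Lift 9: 174. −1: 173.
[7] 173 ≡ 2·9^2 + 9 + 2 (base 9). Lift 10: 212. −1: 211.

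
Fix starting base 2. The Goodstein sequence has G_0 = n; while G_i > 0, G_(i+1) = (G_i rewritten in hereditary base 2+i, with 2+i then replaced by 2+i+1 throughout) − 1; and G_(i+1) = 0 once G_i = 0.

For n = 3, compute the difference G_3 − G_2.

base 2: 3 = 2 + 1; at 3: 3 + 1 = 4; next = 3
base 3: 3 = 3; at 4: 4 = 4; next = 3
base 4: 3 = 3; at 5: 3 = 3; next = 2

-1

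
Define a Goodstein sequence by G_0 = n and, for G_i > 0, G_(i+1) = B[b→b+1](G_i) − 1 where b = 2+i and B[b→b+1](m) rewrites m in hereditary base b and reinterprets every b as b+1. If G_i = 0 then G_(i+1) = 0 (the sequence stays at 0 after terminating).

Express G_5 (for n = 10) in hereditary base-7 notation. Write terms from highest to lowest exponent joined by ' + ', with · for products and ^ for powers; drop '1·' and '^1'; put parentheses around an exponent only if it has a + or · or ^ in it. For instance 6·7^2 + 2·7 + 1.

G_0=10  [base 2] 2^(2 + 1) + 2  →[2↦3]→  3^(3 + 1) + 3 = 84  −1 ⇒ G_1=83
G_1=83  [base 3] 3^(3 + 1) + 2  →[3↦4]→  4^(4 + 1) + 2 = 1026  −1 ⇒ G_2=1025
G_2=1025  [base 4] 4^(4 + 1) + 1  →[4↦5]→  5^(5 + 1) + 1 = 15626  −1 ⇒ G_3=15625
G_3=15625  [base 5] 5^(5 + 1)  →[5↦6]→  6^(6 + 1) = 279936  −1 ⇒ G_4=279935
G_4=279935  [base 6] 5·6^6 + 5·6^5 + 5·6^4 + 5·6^3 + 5·6^2 + 5·6 + 5  →[6↦7]→  5·7^7 + 5·7^5 + 5·7^4 + 5·7^3 + 5·7^2 + 5·7 + 5 = 4215755  −1 ⇒ G_5=4215754

5·7^7 + 5·7^5 + 5·7^4 + 5·7^3 + 5·7^2 + 5·7 + 4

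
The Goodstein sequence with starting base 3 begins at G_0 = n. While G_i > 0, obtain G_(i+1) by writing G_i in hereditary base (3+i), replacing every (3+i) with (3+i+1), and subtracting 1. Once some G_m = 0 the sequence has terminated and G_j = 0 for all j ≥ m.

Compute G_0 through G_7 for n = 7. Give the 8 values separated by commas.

7, 8, 9, 9, 9, 9, 9, 9

i=0: 7 = 2·3 + 1 (b=3); 3→4: 2·4 + 1 = 9; 9−1 = 8
i=1: 8 = 2·4 (b=4); 4→5: 2·5 = 10; 10−1 = 9
i=2: 9 = 5 + 4 (b=5); 5→6: 6 + 4 = 10; 10−1 = 9
i=3: 9 = 6 + 3 (b=6); 6→7: 7 + 3 = 10; 10−1 = 9
i=4: 9 = 7 + 2 (b=7); 7→8: 8 + 2 = 10; 10−1 = 9
i=5: 9 = 8 + 1 (b=8); 8→9: 9 + 1 = 10; 10−1 = 9
i=6: 9 = 9 (b=9); 9→10: 10 = 10; 10−1 = 9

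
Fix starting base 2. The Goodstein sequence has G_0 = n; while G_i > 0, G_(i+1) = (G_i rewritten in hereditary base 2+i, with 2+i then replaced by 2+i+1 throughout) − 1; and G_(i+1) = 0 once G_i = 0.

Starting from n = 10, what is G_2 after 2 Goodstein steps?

[0] 10 ≡ 2^(2 + 1) + 2 (base 2). Lift 3: 84. −1: 83.
[1] 83 ≡ 3^(3 + 1) + 2 (base 3). Lift 4: 1026. −1: 1025.
[2] 1025 ≡ 4^(4 + 1) + 1 (base 4). Lift 5: 15626. −1: 15625.

1025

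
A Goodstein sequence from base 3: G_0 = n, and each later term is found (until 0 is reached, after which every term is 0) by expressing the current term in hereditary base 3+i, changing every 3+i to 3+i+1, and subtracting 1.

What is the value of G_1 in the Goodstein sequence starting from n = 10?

16

step 0: 10 = 3^2 + 1; sub 4 for 3: 4^2 + 1; = 17; G_1 = 17−1 = 16
step 1: 16 = 4^2; sub 5 for 4: 5^2; = 25; G_2 = 25−1 = 24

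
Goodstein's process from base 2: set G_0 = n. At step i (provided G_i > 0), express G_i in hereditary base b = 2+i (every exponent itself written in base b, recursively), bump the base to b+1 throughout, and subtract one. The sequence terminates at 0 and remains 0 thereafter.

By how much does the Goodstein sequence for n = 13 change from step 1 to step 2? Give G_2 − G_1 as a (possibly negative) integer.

[0] 13 ≡ 2^(2 + 1) + 2^2 + 1 (base 2). Lift 3: 109. −1: 108.
[1] 108 ≡ 3^(3 + 1) + 3^3 (base 3). Lift 4: 1280. −1: 1279.

1171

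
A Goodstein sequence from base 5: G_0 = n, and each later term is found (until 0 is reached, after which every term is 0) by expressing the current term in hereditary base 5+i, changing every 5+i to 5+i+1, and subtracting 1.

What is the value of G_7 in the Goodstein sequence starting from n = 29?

115

step 0: 29 = 5^2 + 4; sub 6 for 5: 6^2 + 4; = 40; G_1 = 40−1 = 39
step 1: 39 = 6^2 + 3; sub 7 for 6: 7^2 + 3; = 52; G_2 = 52−1 = 51
step 2: 51 = 7^2 + 2; sub 8 for 7: 8^2 + 2; = 66; G_3 = 66−1 = 65
step 3: 65 = 8^2 + 1; sub 9 for 8: 9^2 + 1; = 82; G_4 = 82−1 = 81
step 4: 81 = 9^2; sub 10 for 9: 10^2; = 100; G_5 = 100−1 = 99
step 5: 99 = 9·10 + 9; sub 11 for 10: 9·11 + 9; = 108; G_6 = 108−1 = 107
step 6: 107 = 9·11 + 8; sub 12 for 11: 9·12 + 8; = 116; G_7 = 116−1 = 115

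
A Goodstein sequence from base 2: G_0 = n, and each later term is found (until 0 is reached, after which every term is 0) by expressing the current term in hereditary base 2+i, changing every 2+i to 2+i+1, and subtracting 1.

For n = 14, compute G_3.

i=0: 14 = 2^(2 + 1) + 2^2 + 2 (b=2); 2→3: 3^(3 + 1) + 3^3 + 3 = 111; 111−1 = 110
i=1: 110 = 3^(3 + 1) + 3^3 + 2 (b=3); 3→4: 4^(4 + 1) + 4^4 + 2 = 1282; 1282−1 = 1281
i=2: 1281 = 4^(4 + 1) + 4^4 + 1 (b=4); 4→5: 5^(5 + 1) + 5^5 + 1 = 18751; 18751−1 = 18750
i=3: 18750 = 5^(5 + 1) + 5^5 (b=5); 5→6: 6^(6 + 1) + 6^6 = 326592; 326592−1 = 326591

18750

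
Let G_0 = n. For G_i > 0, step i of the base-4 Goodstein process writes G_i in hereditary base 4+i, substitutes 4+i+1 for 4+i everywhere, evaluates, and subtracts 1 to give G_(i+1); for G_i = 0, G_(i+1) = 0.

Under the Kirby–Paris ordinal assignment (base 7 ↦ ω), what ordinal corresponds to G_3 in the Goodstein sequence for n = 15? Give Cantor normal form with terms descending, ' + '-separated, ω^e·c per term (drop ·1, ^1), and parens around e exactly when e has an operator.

ω·3

[0] 15 ≡ 3·4 + 3 (base 4). Lift 5: 18. −1: 17.
[1] 17 ≡ 3·5 + 2 (base 5). Lift 6: 20. −1: 19.
[2] 19 ≡ 3·6 + 1 (base 6). Lift 7: 22. −1: 21.
[3] 21 ≡ 3·7 (base 7). Lift 8: 24. −1: 23.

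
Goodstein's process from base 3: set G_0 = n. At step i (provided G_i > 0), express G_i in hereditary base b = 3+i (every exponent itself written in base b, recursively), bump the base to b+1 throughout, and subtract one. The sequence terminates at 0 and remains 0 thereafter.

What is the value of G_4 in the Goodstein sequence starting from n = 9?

21

i=0: 9 = 3^2 (b=3); 3→4: 4^2 = 16; 16−1 = 15
i=1: 15 = 3·4 + 3 (b=4); 4→5: 3·5 + 3 = 18; 18−1 = 17
i=2: 17 = 3·5 + 2 (b=5); 5→6: 3·6 + 2 = 20; 20−1 = 19
i=3: 19 = 3·6 + 1 (b=6); 6→7: 3·7 + 1 = 22; 22−1 = 21
i=4: 21 = 3·7 (b=7); 7→8: 3·8 = 24; 24−1 = 23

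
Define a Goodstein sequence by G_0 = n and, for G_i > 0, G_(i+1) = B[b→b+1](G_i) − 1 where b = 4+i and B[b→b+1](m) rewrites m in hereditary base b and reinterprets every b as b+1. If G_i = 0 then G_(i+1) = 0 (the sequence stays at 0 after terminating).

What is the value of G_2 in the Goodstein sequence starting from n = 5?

5

[0] 5 ≡ 4 + 1 (base 4). Lift 5: 6. −1: 5.
[1] 5 ≡ 5 (base 5). Lift 6: 6. −1: 5.
[2] 5 ≡ 5 (base 6). Lift 7: 5. −1: 4.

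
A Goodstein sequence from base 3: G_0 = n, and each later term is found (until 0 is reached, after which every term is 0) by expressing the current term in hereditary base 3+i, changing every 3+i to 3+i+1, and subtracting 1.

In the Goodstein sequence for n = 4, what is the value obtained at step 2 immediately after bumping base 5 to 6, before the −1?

4

G_0 = 4. HB_3(4) = 3 + 1. Bump = 5. G_1 = 4.
G_1 = 4. HB_4(4) = 4. Bump = 5. G_2 = 4.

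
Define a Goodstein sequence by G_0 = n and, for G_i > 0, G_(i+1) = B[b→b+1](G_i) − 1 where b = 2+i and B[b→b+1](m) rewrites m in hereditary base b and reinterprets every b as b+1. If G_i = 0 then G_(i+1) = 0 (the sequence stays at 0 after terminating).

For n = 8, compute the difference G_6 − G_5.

[0] 8 ≡ 2^(2 + 1) (base 2). Lift 3: 81. −1: 80.
[1] 80 ≡ 2·3^3 + 2·3^2 + 2·3 + 2 (base 3). Lift 4: 554. −1: 553.
[2] 553 ≡ 2·4^4 + 2·4^2 + 2·4 + 1 (base 4). Lift 5: 6311. −1: 6310.
[3] 6310 ≡ 2·5^5 + 2·5^2 + 2·5 (base 5). Lift 6: 93396. −1: 93395.
[4] 93395 ≡ 2·6^6 + 2·6^2 + 6 + 5 (base 6). Lift 7: 1647196. −1: 1647195.
[5] 1647195 ≡ 2·7^7 + 2·7^2 + 7 + 4 (base 7). Lift 8: 33554572. −1: 33554571.

31907376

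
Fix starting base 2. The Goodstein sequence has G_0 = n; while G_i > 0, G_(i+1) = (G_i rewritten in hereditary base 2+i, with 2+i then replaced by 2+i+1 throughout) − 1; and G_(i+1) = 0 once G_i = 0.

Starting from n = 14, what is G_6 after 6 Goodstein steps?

134404971

i=0: 14 = 2^(2 + 1) + 2^2 + 2 (b=2); 2→3: 3^(3 + 1) + 3^3 + 3 = 111; 111−1 = 110
i=1: 110 = 3^(3 + 1) + 3^3 + 2 (b=3); 3→4: 4^(4 + 1) + 4^4 + 2 = 1282; 1282−1 = 1281
i=2: 1281 = 4^(4 + 1) + 4^4 + 1 (b=4); 4→5: 5^(5 + 1) + 5^5 + 1 = 18751; 18751−1 = 18750
i=3: 18750 = 5^(5 + 1) + 5^5 (b=5); 5→6: 6^(6 + 1) + 6^6 = 326592; 326592−1 = 326591
i=4: 326591 = 6^(6 + 1) + 5·6^5 + 5·6^4 + 5·6^3 + 5·6^2 + 5·6 + 5 (b=6); 6→7: 7^(7 + 1) + 5·7^5 + 5·7^4 + 5·7^3 + 5·7^2 + 5·7 + 5 = 5862841; 5862841−1 = 5862840
i=5: 5862840 = 7^(7 + 1) + 5·7^5 + 5·7^4 + 5·7^3 + 5·7^2 + 5·7 + 4 (b=7); 7→8: 8^(8 + 1) + 5·8^5 + 5·8^4 + 5·8^3 + 5·8^2 + 5·8 + 4 = 134404972; 134404972−1 = 134404971
i=6: 134404971 = 8^(8 + 1) + 5·8^5 + 5·8^4 + 5·8^3 + 5·8^2 + 5·8 + 3 (b=8); 8→9: 9^(9 + 1) + 5·9^5 + 5·9^4 + 5·9^3 + 5·9^2 + 5·9 + 3 = 3487116549; 3487116549−1 = 3487116548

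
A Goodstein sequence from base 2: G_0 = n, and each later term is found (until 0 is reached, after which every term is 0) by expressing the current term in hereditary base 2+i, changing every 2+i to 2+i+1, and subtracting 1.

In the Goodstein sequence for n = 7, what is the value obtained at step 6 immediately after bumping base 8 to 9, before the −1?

37665880

(0) 7|_2 = 2^2 + 2 + 1 ↦ 3^3 + 3 + 1|_3 = 31 ⇒ 30
(1) 30|_3 = 3^3 + 3 ↦ 4^4 + 4|_4 = 260 ⇒ 259
(2) 259|_4 = 4^4 + 3 ↦ 5^5 + 3|_5 = 3128 ⇒ 3127
(3) 3127|_5 = 5^5 + 2 ↦ 6^6 + 2|_6 = 46658 ⇒ 46657
(4) 46657|_6 = 6^6 + 1 ↦ 7^7 + 1|_7 = 823544 ⇒ 823543
(5) 823543|_7 = 7^7 ↦ 8^8|_8 = 16777216 ⇒ 16777215
(6) 16777215|_8 = 7·8^7 + 7·8^6 + 7·8^5 + 7·8^4 + 7·8^3 + 7·8^2 + 7·8 + 7 ↦ 7·9^7 + 7·9^6 + 7·9^5 + 7·9^4 + 7·9^3 + 7·9^2 + 7·9 + 7|_9 = 37665880 ⇒ 37665879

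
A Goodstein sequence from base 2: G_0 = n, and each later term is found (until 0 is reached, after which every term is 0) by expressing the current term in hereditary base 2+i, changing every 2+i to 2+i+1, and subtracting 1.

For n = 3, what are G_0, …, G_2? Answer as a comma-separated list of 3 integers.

(0) 3|_2 = 2 + 1 ↦ 3 + 1|_3 = 4 ⇒ 3
(1) 3|_3 = 3 ↦ 4|_4 = 4 ⇒ 3

3, 3, 3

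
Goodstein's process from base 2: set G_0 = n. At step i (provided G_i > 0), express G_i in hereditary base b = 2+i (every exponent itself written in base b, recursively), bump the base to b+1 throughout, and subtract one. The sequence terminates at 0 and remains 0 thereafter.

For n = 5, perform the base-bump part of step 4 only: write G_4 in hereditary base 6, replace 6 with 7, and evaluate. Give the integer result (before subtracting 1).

1198

step 0: 5 = 2^2 + 1; sub 3 for 2: 3^3 + 1; = 28; G_1 = 28−1 = 27
step 1: 27 = 3^3; sub 4 for 3: 4^4; = 256; G_2 = 256−1 = 255
step 2: 255 = 3·4^3 + 3·4^2 + 3·4 + 3; sub 5 for 4: 3·5^3 + 3·5^2 + 3·5 + 3; = 468; G_3 = 468−1 = 467
step 3: 467 = 3·5^3 + 3·5^2 + 3·5 + 2; sub 6 for 5: 3·6^3 + 3·6^2 + 3·6 + 2; = 776; G_4 = 776−1 = 775
step 4: 775 = 3·6^3 + 3·6^2 + 3·6 + 1; sub 7 for 6: 3·7^3 + 3·7^2 + 3·7 + 1; = 1198; G_5 = 1198−1 = 1197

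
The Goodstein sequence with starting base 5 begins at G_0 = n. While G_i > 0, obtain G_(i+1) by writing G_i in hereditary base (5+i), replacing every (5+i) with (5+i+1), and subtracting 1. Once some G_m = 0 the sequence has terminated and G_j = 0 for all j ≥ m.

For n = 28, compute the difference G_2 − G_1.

28 —HB5→ 5^2 + 3 —bump→ 6^2 + 3 = 39 —(−1)→ 38
38 —HB6→ 6^2 + 2 —bump→ 7^2 + 2 = 51 —(−1)→ 50

12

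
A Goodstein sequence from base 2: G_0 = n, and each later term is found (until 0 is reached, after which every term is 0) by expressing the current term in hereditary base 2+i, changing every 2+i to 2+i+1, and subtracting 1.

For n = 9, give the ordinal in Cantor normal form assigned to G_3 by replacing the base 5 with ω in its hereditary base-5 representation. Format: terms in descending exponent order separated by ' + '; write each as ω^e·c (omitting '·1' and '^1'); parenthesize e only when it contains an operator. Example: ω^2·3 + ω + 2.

ω^ω·3 + ω^3·3 + ω^2·3 + ω·3 + 2

[0] 9 ≡ 2^(2 + 1) + 1 (base 2). Lift 3: 82. −1: 81.
[1] 81 ≡ 3^(3 + 1) (base 3). Lift 4: 1024. −1: 1023.
[2] 1023 ≡ 3·4^4 + 3·4^3 + 3·4^2 + 3·4 + 3 (base 4). Lift 5: 9843. −1: 9842.
[3] 9842 ≡ 3·5^5 + 3·5^3 + 3·5^2 + 3·5 + 2 (base 5). Lift 6: 140744. −1: 140743.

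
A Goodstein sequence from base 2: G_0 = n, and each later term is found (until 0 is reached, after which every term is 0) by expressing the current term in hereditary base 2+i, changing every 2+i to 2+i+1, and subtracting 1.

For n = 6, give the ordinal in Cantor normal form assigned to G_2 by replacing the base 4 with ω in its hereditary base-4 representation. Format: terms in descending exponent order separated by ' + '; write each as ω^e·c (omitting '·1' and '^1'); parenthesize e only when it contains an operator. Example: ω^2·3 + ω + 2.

ω^ω + 1

i=0: 6 = 2^2 + 2 (b=2); 2→3: 3^3 + 3 = 30; 30−1 = 29
i=1: 29 = 3^3 + 2 (b=3); 3→4: 4^4 + 2 = 258; 258−1 = 257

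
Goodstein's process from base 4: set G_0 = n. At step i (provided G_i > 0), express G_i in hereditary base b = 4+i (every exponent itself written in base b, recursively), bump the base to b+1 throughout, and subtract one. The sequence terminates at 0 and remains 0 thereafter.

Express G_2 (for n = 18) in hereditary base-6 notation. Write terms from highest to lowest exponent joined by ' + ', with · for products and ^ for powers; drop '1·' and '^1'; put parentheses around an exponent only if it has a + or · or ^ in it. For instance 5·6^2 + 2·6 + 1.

6^2

(0) 18|_4 = 4^2 + 2 ↦ 5^2 + 2|_5 = 27 ⇒ 26
(1) 26|_5 = 5^2 + 1 ↦ 6^2 + 1|_6 = 37 ⇒ 36
(2) 36|_6 = 6^2 ↦ 7^2|_7 = 49 ⇒ 48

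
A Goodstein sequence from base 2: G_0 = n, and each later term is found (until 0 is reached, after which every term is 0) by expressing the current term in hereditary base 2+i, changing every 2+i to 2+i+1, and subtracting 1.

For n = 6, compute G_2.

G_0 = 6. HB_2(6) = 2^2 + 2. Bump = 30. G_1 = 29.
G_1 = 29. HB_3(29) = 3^3 + 2. Bump = 258. G_2 = 257.
G_2 = 257. HB_4(257) = 4^4 + 1. Bump = 3126. G_3 = 3125.

257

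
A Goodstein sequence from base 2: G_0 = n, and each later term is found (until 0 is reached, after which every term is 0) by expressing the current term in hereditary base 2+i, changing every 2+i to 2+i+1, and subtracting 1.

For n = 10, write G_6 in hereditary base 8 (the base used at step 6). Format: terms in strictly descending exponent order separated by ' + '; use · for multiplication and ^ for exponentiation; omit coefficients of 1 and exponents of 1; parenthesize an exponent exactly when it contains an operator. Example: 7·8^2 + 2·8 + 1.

5·8^8 + 5·8^5 + 5·8^4 + 5·8^3 + 5·8^2 + 5·8 + 3

G_0=10  [base 2] 2^(2 + 1) + 2  →[2↦3]→  3^(3 + 1) + 3 = 84  −1 ⇒ G_1=83
G_1=83  [base 3] 3^(3 + 1) + 2  →[3↦4]→  4^(4 + 1) + 2 = 1026  −1 ⇒ G_2=1025
G_2=1025  [base 4] 4^(4 + 1) + 1  →[4↦5]→  5^(5 + 1) + 1 = 15626  −1 ⇒ G_3=15625
G_3=15625  [base 5] 5^(5 + 1)  →[5↦6]→  6^(6 + 1) = 279936  −1 ⇒ G_4=279935
G_4=279935  [base 6] 5·6^6 + 5·6^5 + 5·6^4 + 5·6^3 + 5·6^2 + 5·6 + 5  →[6↦7]→  5·7^7 + 5·7^5 + 5·7^4 + 5·7^3 + 5·7^2 + 5·7 + 5 = 4215755  −1 ⇒ G_5=4215754
G_5=4215754  [base 7] 5·7^7 + 5·7^5 + 5·7^4 + 5·7^3 + 5·7^2 + 5·7 + 4  →[7↦8]→  5·8^8 + 5·8^5 + 5·8^4 + 5·8^3 + 5·8^2 + 5·8 + 4 = 84073324  −1 ⇒ G_6=84073323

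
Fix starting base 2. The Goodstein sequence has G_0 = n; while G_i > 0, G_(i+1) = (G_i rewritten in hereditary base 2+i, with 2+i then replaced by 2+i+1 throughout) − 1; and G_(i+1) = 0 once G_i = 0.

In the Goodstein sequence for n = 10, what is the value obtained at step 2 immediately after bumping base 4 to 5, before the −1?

15626

G_0=10  [base 2] 2^(2 + 1) + 2  →[2↦3]→  3^(3 + 1) + 3 = 84  −1 ⇒ G_1=83
G_1=83  [base 3] 3^(3 + 1) + 2  →[3↦4]→  4^(4 + 1) + 2 = 1026  −1 ⇒ G_2=1025
G_2=1025  [base 4] 4^(4 + 1) + 1  →[4↦5]→  5^(5 + 1) + 1 = 15626  −1 ⇒ G_3=15625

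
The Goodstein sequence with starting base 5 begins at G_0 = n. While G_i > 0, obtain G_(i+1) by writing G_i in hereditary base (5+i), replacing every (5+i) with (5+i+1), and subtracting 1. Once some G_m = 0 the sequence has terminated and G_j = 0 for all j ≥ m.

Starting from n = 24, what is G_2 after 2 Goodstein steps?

30

24 —HB5→ 4·5 + 4 —bump→ 4·6 + 4 = 28 —(−1)→ 27
27 —HB6→ 4·6 + 3 —bump→ 4·7 + 3 = 31 —(−1)→ 30
30 —HB7→ 4·7 + 2 —bump→ 4·8 + 2 = 34 —(−1)→ 33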